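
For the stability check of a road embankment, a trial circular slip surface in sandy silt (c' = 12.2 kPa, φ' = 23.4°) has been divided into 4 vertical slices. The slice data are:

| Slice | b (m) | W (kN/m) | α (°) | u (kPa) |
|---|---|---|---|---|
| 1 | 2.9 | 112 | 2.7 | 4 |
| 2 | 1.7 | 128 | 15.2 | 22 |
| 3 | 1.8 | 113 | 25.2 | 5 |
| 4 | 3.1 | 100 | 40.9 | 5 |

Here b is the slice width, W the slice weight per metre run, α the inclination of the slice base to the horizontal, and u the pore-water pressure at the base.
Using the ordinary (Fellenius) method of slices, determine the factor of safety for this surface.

Ordinary method of slices: FS = Σ[c'·Δl_i + (W_i cosα_i − u_i·Δl_i)·tanφ'] / Σ W_i sinα_i, with Δl_i = b_i / cosα_i.
Slice 1: Δl = 2.9/cos2.7° = 2.903 m; N'_1 = 112·cos2.7° − 4·2.903 = 100.3; c'Δl = 35.42; W sinα = 5.3
Slice 2: Δl = 1.7/cos15.2° = 1.762 m; N'_2 = 128·cos15.2° − 22·1.762 = 84.8; c'Δl = 21.49; W sinα = 33.6
Slice 3: Δl = 1.8/cos25.2° = 1.989 m; N'_3 = 113·cos25.2° − 5·1.989 = 92.3; c'Δl = 24.27; W sinα = 48.1
Slice 4: Δl = 3.1/cos40.9° = 4.101 m; N'_4 = 100·cos40.9° − 5·4.101 = 55.1; c'Δl = 50.04; W sinα = 65.5
Σc'Δl = 131.2 kN/m; ΣN' = 332.4 kN/m; ΣW sinα = 152.4 kN/m
Resisting = 131.2 + 332.4·tan23.4° = 131.2 + 143.8 = 275.1 kN/m
FS = 275.1 / 152.4 = 1.805

FS = 1.80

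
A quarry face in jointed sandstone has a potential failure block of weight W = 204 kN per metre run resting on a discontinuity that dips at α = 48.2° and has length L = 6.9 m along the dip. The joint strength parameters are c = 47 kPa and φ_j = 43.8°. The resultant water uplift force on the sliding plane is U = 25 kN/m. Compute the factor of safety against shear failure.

Resolving the block weight along and normal to the plane and applying the Mohr–Coulomb strength on the joint:
N' = W cosα − U = 204·cos48.2° − 25 = 111.0 kN/m
Driving force T = W sinα = 204·sin48.2° = 152.1 kN/m
Resisting force R = c·L + N'·tanφ_j = 47·6.9 + 111.0·tan43.8° = 324.3 + 106.4 = 430.7 kN/m
FS = R / T = 430.7 / 152.1 = 2.832

FS = 2.83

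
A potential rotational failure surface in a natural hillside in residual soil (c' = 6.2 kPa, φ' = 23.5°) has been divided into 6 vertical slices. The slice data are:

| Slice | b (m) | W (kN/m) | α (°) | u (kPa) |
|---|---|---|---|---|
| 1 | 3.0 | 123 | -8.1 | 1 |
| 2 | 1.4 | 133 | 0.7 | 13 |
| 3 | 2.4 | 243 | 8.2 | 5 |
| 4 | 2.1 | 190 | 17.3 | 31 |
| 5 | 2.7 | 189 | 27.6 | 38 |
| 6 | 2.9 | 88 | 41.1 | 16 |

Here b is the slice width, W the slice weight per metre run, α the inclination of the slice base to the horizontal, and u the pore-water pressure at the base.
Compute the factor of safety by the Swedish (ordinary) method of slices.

Ordinary method of slices: FS = Σ[c'·Δl_i + (W_i cosα_i − u_i·Δl_i)·tanφ'] / Σ W_i sinα_i, with Δl_i = b_i / cosα_i.
Slice 1: Δl = 3.0/cos(-8.1°) = 3.030 m; N'_1 = 123·cos(-8.1°) − 1·3.030 = 118.7; c'Δl = 18.79; W sinα = -17.3
Slice 2: Δl = 1.4/cos0.7° = 1.400 m; N'_2 = 133·cos0.7° − 13·1.400 = 114.8; c'Δl = 8.68; W sinα = 1.6
Slice 3: Δl = 2.4/cos8.2° = 2.425 m; N'_3 = 243·cos8.2° − 5·2.425 = 228.4; c'Δl = 15.03; W sinα = 34.7
Slice 4: Δl = 2.1/cos17.3° = 2.200 m; N'_4 = 190·cos17.3° − 31·2.200 = 113.2; c'Δl = 13.64; W sinα = 56.5
Slice 5: Δl = 2.7/cos27.6° = 3.047 m; N'_5 = 189·cos27.6° − 38·3.047 = 51.7; c'Δl = 18.89; W sinα = 87.6
Slice 6: Δl = 2.9/cos41.1° = 3.848 m; N'_6 = 88·cos41.1° − 16·3.848 = 4.7; c'Δl = 23.86; W sinα = 57.8
Σc'Δl = 98.9 kN/m; ΣN' = 631.6 kN/m; ΣW sinα = 220.9 kN/m
Resisting = 98.9 + 631.6·tan23.5° = 98.9 + 274.6 = 373.5 kN/m
FS = 373.5 / 220.9 = 1.691

FS = 1.69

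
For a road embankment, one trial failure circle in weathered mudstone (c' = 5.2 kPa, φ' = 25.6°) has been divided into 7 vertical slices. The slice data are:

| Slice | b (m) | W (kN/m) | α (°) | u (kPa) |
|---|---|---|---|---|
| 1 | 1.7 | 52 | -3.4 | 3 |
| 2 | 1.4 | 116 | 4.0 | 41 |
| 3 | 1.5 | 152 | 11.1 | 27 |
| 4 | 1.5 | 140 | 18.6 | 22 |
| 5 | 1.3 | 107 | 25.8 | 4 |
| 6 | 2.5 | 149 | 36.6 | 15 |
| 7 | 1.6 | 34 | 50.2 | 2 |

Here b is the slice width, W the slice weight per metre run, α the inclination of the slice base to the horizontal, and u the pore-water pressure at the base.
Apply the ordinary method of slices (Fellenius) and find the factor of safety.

Ordinary method of slices: FS = Σ[c'·Δl_i + (W_i cosα_i − u_i·Δl_i)·tanφ'] / Σ W_i sinα_i, with Δl_i = b_i / cosα_i.
Slice 1: Δl = 1.7/cos(-3.4°) = 1.703 m; N'_1 = 52·cos(-3.4°) − 3·1.703 = 46.8; c'Δl = 8.86; W sinα = -3.1
Slice 2: Δl = 1.4/cos4.0° = 1.403 m; N'_2 = 116·cos4.0° − 41·1.403 = 58.2; c'Δl = 7.30; W sinα = 8.1
Slice 3: Δl = 1.5/cos11.1° = 1.529 m; N'_3 = 152·cos11.1° − 27·1.529 = 107.9; c'Δl = 7.95; W sinα = 29.3
Slice 4: Δl = 1.5/cos18.6° = 1.583 m; N'_4 = 140·cos18.6° − 22·1.583 = 97.9; c'Δl = 8.23; W sinα = 44.7
Slice 5: Δl = 1.3/cos25.8° = 1.444 m; N'_5 = 107·cos25.8° − 4·1.444 = 90.6; c'Δl = 7.51; W sinα = 46.6
Slice 6: Δl = 2.5/cos36.6° = 3.114 m; N'_6 = 149·cos36.6° − 15·3.114 = 72.9; c'Δl = 16.19; W sinα = 88.8
Slice 7: Δl = 1.6/cos50.2° = 2.500 m; N'_7 = 34·cos50.2° − 2·2.500 = 16.8; c'Δl = 13.00; W sinα = 26.1
Σc'Δl = 69.0 kN/m; ΣN' = 491.0 kN/m; ΣW sinα = 240.5 kN/m
Resisting = 69.0 + 491.0·tan25.6° = 69.0 + 235.2 = 304.3 kN/m
FS = 304.3 / 240.5 = 1.265

FS = 1.27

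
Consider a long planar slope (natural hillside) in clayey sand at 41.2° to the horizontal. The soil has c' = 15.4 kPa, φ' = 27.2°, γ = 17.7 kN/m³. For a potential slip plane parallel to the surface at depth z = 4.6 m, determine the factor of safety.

FS = 0.97

For an infinite slope with a slip plane parallel to the surface (no pore pressure): FS = [c' + γz cos²β tanφ'] / [γz sinβ cosβ].
γz = 17.7·4.6 = 81.42 kN/m²
Numerator = 15.4 + 81.42·cos²41.2°·tan27.2° = 15.4 + 81.42·0.5661·0.5139 = 39.089 kPa
Denominator = 81.42·sin41.2°·cos41.2° = 81.42·0.6587·0.7524 = 40.352 kPa
FS = 39.089 / 40.352 = 0.969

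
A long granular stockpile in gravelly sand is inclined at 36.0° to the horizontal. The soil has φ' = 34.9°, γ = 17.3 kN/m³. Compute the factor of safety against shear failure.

FS = 0.96

For a dry cohesionless infinite slope the factor of safety is FS = tanφ' / tanβ.
FS = tan34.9° / tan36.0° = 0.6976 / 0.7265 = 0.960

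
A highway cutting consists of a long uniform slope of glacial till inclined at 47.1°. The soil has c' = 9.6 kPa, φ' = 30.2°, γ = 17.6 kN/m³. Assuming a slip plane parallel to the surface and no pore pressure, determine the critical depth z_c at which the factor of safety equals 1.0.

z_c = 2.38 m

Setting FS = 1.00 in FS = [c' + γz cos²β tanφ'] / [γz sinβ cosβ] and solving for z:
z = c' / [γ cosβ (FS·sinβ − cosβ·tanφ')]
  = 9.6 / [17.6·cos47.1°·(1.00·sin47.1° − cos47.1°·tan30.2°)]
  = 9.6 / [17.6·0.6807·(1.00·0.7325 − 0.6807·0.5820)]
  = 9.6 / 4.0298 = 2.382 m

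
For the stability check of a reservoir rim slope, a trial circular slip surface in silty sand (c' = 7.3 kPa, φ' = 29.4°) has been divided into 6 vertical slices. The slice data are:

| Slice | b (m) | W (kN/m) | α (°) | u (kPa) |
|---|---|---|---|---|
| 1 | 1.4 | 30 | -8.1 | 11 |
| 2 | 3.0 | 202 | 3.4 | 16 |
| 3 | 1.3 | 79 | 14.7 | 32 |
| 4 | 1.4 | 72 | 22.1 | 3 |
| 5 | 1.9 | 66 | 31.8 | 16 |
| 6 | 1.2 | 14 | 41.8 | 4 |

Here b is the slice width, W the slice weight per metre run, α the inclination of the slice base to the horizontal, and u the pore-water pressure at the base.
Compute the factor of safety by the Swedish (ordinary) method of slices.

Ordinary method of slices: FS = Σ[c'·Δl_i + (W_i cosα_i − u_i·Δl_i)·tanφ'] / Σ W_i sinα_i, with Δl_i = b_i / cosα_i.
Slice 1: Δl = 1.4/cos(-8.1°) = 1.414 m; N'_1 = 30·cos(-8.1°) − 11·1.414 = 14.1; c'Δl = 10.32; W sinα = -4.2
Slice 2: Δl = 3.0/cos3.4° = 3.005 m; N'_2 = 202·cos3.4° − 16·3.005 = 153.6; c'Δl = 21.94; W sinα = 12.0
Slice 3: Δl = 1.3/cos14.7° = 1.344 m; N'_3 = 79·cos14.7° − 32·1.344 = 33.4; c'Δl = 9.81; W sinα = 20.0
Slice 4: Δl = 1.4/cos22.1° = 1.511 m; N'_4 = 72·cos22.1° − 3·1.511 = 62.2; c'Δl = 11.03; W sinα = 27.1
Slice 5: Δl = 1.9/cos31.8° = 2.236 m; N'_5 = 66·cos31.8° − 16·2.236 = 20.3; c'Δl = 16.32; W sinα = 34.8
Slice 6: Δl = 1.2/cos41.8° = 1.610 m; N'_6 = 14·cos41.8° − 4·1.610 = 4.0; c'Δl = 11.75; W sinα = 9.3
Σc'Δl = 81.2 kN/m; ΣN' = 287.6 kN/m; ΣW sinα = 99.0 kN/m
Resisting = 81.2 + 287.6·tan29.4° = 81.2 + 162.1 = 243.2 kN/m
FS = 243.2 / 99.0 = 2.457

FS = 2.46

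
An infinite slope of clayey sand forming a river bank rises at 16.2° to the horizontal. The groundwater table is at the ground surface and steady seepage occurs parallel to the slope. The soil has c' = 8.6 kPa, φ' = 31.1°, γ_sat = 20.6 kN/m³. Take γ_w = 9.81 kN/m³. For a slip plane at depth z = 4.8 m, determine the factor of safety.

FS = 1.41

With seepage parallel to the slope and the water table at the surface, the effective normal stress on the slip plane uses the buoyant unit weight γ' = γ_sat − γ_w while the driving shear stress uses γ_sat:
FS = [c' + γ' z cos²β tanφ'] / [γ_sat z sinβ cosβ]
γ' = 20.6 − 9.81 = 10.79 kN/m³
Numerator = 8.6 + 10.79·4.8·cos²16.2°·tan31.1° = 8.6 + 10.79·4.8·0.9222·0.6032 = 37.411 kPa
Denominator = 20.6·4.8·sin16.2°·cos16.2° = 20.6·4.8·0.2790·0.9603 = 26.491 kPa
FS = 37.411 / 26.491 = 1.412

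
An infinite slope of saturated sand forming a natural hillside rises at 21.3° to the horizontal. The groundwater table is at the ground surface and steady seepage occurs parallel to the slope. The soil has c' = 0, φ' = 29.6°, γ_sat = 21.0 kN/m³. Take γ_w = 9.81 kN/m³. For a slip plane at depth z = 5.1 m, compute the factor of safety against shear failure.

FS = 0.78

With seepage parallel to the slope and the water table at the surface, the effective normal stress on the slip plane uses the buoyant unit weight γ' = γ_sat − γ_w while the driving shear stress uses γ_sat:
FS = [c' + γ' z cos²β tanφ'] / [γ_sat z sinβ cosβ]
(For c' = 0 this reduces to FS = (γ'/γ_sat)·tanφ'/tanβ.)
γ' = 21.0 − 9.81 = 11.19 kN/m³
Numerator = 0.0 + 11.19·5.1·cos²21.3°·tan29.6° = 0.0 + 11.19·5.1·0.8680·0.5681 = 28.142 kPa
Denominator = 21.0·5.1·sin21.3°·cos21.3° = 21.0·5.1·0.3633·0.9317 = 36.247 kPa
FS = 28.142 / 36.247 = 0.776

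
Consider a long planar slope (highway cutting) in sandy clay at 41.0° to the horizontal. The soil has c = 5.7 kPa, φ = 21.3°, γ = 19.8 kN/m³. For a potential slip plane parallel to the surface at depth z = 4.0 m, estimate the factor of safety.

FS = 0.59

For an infinite slope with a slip plane parallel to the surface (no pore pressure): FS = [c + γz cos²β tanφ] / [γz sinβ cosβ].
γz = 19.8·4.0 = 79.20 kN/m²
Numerator = 5.7 + 79.20·cos²41.0°·tan21.3° = 5.7 + 79.20·0.5696·0.3899 = 23.288 kPa
Denominator = 79.20·sin41.0°·cos41.0° = 79.20·0.6561·0.7547 = 39.215 kPa
FS = 23.288 / 39.215 = 0.594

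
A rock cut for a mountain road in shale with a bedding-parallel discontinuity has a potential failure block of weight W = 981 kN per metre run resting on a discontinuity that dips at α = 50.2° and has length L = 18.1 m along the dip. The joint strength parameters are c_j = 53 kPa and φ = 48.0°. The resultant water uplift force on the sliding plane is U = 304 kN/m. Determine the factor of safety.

FS = 1.75

Resolving the block weight along and normal to the plane and applying the Mohr–Coulomb strength on the joint:
N' = W cosα − U = 981·cos50.2° − 304 = 323.9 kN/m
Driving force T = W sinα = 981·sin50.2° = 753.7 kN/m
Resisting force R = c_j·L + N'·tanφ = 53·18.1 + 323.9·tan48.0° = 959.3 + 359.8 = 1319.1 kN/m
FS = R / T = 1319.1 / 753.7 = 1.750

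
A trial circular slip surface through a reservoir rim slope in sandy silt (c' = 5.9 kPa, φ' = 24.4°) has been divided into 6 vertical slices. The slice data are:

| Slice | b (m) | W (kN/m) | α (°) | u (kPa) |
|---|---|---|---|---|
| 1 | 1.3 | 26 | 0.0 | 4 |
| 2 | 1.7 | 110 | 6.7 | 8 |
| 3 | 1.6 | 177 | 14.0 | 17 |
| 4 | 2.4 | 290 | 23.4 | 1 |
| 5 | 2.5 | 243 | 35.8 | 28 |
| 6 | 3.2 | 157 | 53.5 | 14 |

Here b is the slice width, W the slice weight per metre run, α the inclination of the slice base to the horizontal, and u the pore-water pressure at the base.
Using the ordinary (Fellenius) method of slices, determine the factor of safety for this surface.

Ordinary method of slices: FS = Σ[c'·Δl_i + (W_i cosα_i − u_i·Δl_i)·tanφ'] / Σ W_i sinα_i, with Δl_i = b_i / cosα_i.
Slice 1: Δl = 1.3/cos0.0° = 1.300 m; N'_1 = 26·cos0.0° − 4·1.300 = 20.8; c'Δl = 7.67; W sinα = 0.0
Slice 2: Δl = 1.7/cos6.7° = 1.712 m; N'_2 = 110·cos6.7° − 8·1.712 = 95.6; c'Δl = 10.10; W sinα = 12.8
Slice 3: Δl = 1.6/cos14.0° = 1.649 m; N'_3 = 177·cos14.0° − 17·1.649 = 143.7; c'Δl = 9.73; W sinα = 42.8
Slice 4: Δl = 2.4/cos23.4° = 2.615 m; N'_4 = 290·cos23.4° − 1·2.615 = 263.5; c'Δl = 15.43; W sinα = 115.2
Slice 5: Δl = 2.5/cos35.8° = 3.082 m; N'_5 = 243·cos35.8° − 28·3.082 = 110.8; c'Δl = 18.19; W sinα = 142.1
Slice 6: Δl = 3.2/cos53.5° = 5.380 m; N'_6 = 157·cos53.5° − 14·5.380 = 18.1; c'Δl = 31.74; W sinα = 126.2
Σc'Δl = 92.9 kN/m; ΣN' = 652.5 kN/m; ΣW sinα = 439.2 kN/m
Resisting = 92.9 + 652.5·tan24.4° = 92.9 + 296.0 = 388.8 kN/m
FS = 388.8 / 439.2 = 0.885

FS = 0.89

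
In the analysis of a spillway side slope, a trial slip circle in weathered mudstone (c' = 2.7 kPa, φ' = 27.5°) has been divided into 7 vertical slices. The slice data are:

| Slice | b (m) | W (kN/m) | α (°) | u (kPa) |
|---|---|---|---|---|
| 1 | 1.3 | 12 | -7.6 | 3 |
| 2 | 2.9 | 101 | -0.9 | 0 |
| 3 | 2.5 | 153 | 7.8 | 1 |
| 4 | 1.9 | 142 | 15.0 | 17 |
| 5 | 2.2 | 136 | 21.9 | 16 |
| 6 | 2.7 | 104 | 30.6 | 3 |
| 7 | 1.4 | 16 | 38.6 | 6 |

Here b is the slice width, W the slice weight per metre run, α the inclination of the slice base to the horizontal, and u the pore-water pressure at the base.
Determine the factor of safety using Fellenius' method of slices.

Ordinary method of slices: FS = Σ[c'·Δl_i + (W_i cosα_i − u_i·Δl_i)·tanφ'] / Σ W_i sinα_i, with Δl_i = b_i / cosα_i.
Slice 1: Δl = 1.3/cos(-7.6°) = 1.312 m; N'_1 = 12·cos(-7.6°) − 3·1.312 = 8.0; c'Δl = 3.54; W sinα = -1.6
Slice 2: Δl = 2.9/cos(-0.9°) = 2.900 m; N'_2 = 101·cos(-0.9°) − 0·2.900 = 101.0; c'Δl = 7.83; W sinα = -1.6
Slice 3: Δl = 2.5/cos7.8° = 2.523 m; N'_3 = 153·cos7.8° − 1·2.523 = 149.1; c'Δl = 6.81; W sinα = 20.8
Slice 4: Δl = 1.9/cos15.0° = 1.967 m; N'_4 = 142·cos15.0° − 17·1.967 = 103.7; c'Δl = 5.31; W sinα = 36.8
Slice 5: Δl = 2.2/cos21.9° = 2.371 m; N'_5 = 136·cos21.9° − 16·2.371 = 88.2; c'Δl = 6.40; W sinα = 50.7
Slice 6: Δl = 2.7/cos30.6° = 3.137 m; N'_6 = 104·cos30.6° − 3·3.137 = 80.1; c'Δl = 8.47; W sinα = 52.9
Slice 7: Δl = 1.4/cos38.6° = 1.791 m; N'_7 = 16·cos38.6° − 6·1.791 = 1.8; c'Δl = 4.84; W sinα = 10.0
Σc'Δl = 43.2 kN/m; ΣN' = 531.8 kN/m; ΣW sinα = 168.0 kN/m
Resisting = 43.2 + 531.8·tan27.5° = 43.2 + 276.9 = 320.1 kN/m
FS = 320.1 / 168.0 = 1.905

FS = 1.91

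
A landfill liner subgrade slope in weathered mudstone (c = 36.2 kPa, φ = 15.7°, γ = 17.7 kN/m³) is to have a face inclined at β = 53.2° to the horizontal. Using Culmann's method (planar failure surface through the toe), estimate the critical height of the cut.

H_c = 30.52 m

Culmann's analysis gives the critical failure plane at α_cr = (β + φ)/2 = (53.2 + 15.7)/2 = 34.5°, and the critical height
H_c = (4c/γ) · sinβ cosφ / [1 − cos(β − φ)]
    = (4·36.2/17.7) · sin53.2°·cos15.7° / [1 − cos(37.5°)]
    = 8.181 · 0.8007·0.9627 / [1 − 0.7934]
    = 8.181 · 0.7709 / 0.2066
    = 30.52 m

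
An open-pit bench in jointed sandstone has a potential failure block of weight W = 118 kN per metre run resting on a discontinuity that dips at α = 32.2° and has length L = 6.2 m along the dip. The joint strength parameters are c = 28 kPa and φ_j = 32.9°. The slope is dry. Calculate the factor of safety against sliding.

FS = 3.79

Resolving the block weight along and normal to the plane and applying the Mohr–Coulomb strength on the joint:
N' = W cosα = 118·cos32.2° = 99.9 kN/m
Driving force T = W sinα = 118·sin32.2° = 62.9 kN/m
Resisting force R = c·L + N'·tanφ_j = 28·6.2 + 99.9·tan32.9° = 173.6 + 64.6 = 238.2 kN/m
FS = R / T = 238.2 / 62.9 = 3.788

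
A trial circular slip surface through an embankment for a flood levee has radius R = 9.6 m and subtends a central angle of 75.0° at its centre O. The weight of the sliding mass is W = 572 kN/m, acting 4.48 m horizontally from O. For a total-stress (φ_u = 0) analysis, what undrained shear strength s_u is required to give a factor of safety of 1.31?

FS = s_u·L_a·R / (W·d), so s_u = FS·W·d / (L_a·R).
Arc length L_a = R·θ = 9.6·(75.0°·π/180) = 9.6·1.3090 = 12.57 m
s_u = 1.31·572·4.48 / (12.57·9.6) = 3357.0 / 120.64 = 27.83 kPa

s_u = 27.8 kPa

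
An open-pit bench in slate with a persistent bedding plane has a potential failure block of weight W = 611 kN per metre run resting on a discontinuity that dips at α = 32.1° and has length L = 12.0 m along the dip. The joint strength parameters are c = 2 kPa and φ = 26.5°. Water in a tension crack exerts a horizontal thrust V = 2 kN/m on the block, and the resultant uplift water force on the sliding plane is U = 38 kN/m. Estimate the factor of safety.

Resolving the block weight along and normal to the plane and applying the Mohr–Coulomb strength on the joint:
N' = W cosα − U − V sinα = 611·cos32.1° − 38 − 2·sin32.1° = 478.5 kN/m
Driving force T = W sinα + V cosα = 611·sin32.1° + 2·cos32.1° = 326.4 kN/m
Resisting force R = c·L + N'·tanφ = 2·12.0 + 478.5·tan26.5° = 24.0 + 238.6 = 262.6 kN/m
FS = R / T = 262.6 / 326.4 = 0.805

FS = 0.80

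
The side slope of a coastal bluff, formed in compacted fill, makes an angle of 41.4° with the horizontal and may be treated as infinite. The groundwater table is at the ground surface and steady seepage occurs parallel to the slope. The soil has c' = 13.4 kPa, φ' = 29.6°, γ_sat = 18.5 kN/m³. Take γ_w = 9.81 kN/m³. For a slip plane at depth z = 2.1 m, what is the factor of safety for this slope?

With seepage parallel to the slope and the water table at the surface, the effective normal stress on the slip plane uses the buoyant unit weight γ' = γ_sat − γ_w while the driving shear stress uses γ_sat:
FS = [c' + γ' z cos²β tanφ'] / [γ_sat z sinβ cosβ]
γ' = 18.5 − 9.81 = 8.69 kN/m³
Numerator = 13.4 + 8.69·2.1·cos²41.4°·tan29.6° = 13.4 + 8.69·2.1·0.5627·0.5681 = 19.233 kPa
Denominator = 18.5·2.1·sin41.4°·cos41.4° = 18.5·2.1·0.6613·0.7501 = 19.272 kPa
FS = 19.233 / 19.272 = 0.998

FS = 1.00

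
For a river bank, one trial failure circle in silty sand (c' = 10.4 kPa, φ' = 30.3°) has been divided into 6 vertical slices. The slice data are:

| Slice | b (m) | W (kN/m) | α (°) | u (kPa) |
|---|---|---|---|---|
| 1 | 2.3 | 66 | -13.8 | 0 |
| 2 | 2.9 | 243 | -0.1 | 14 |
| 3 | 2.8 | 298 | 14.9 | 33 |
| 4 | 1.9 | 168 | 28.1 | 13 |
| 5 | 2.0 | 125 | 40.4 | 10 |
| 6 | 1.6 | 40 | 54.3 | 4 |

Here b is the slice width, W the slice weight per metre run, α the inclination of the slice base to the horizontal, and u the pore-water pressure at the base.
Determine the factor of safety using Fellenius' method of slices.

FS = 2.17

Ordinary method of slices: FS = Σ[c'·Δl_i + (W_i cosα_i − u_i·Δl_i)·tanφ'] / Σ W_i sinα_i, with Δl_i = b_i / cosα_i.
Slice 1: Δl = 2.3/cos(-13.8°) = 2.368 m; N'_1 = 66·cos(-13.8°) − 0·2.368 = 64.1; c'Δl = 24.63; W sinα = -15.7
Slice 2: Δl = 2.9/cos(-0.1°) = 2.900 m; N'_2 = 243·cos(-0.1°) − 14·2.900 = 202.4; c'Δl = 30.16; W sinα = -0.4
Slice 3: Δl = 2.8/cos14.9° = 2.897 m; N'_3 = 298·cos14.9° − 33·2.897 = 192.4; c'Δl = 30.13; W sinα = 76.6
Slice 4: Δl = 1.9/cos28.1° = 2.154 m; N'_4 = 168·cos28.1° − 13·2.154 = 120.2; c'Δl = 22.40; W sinα = 79.1
Slice 5: Δl = 2.0/cos40.4° = 2.626 m; N'_5 = 125·cos40.4° − 10·2.626 = 68.9; c'Δl = 27.31; W sinα = 81.0
Slice 6: Δl = 1.6/cos54.3° = 2.742 m; N'_6 = 40·cos54.3° − 4·2.742 = 12.4; c'Δl = 28.52; W sinα = 32.5
Σc'Δl = 163.2 kN/m; ΣN' = 660.4 kN/m; ΣW sinα = 253.1 kN/m
Resisting = 163.2 + 660.4·tan30.3° = 163.2 + 385.9 = 549.0 kN/m
FS = 549.0 / 253.1 = 2.169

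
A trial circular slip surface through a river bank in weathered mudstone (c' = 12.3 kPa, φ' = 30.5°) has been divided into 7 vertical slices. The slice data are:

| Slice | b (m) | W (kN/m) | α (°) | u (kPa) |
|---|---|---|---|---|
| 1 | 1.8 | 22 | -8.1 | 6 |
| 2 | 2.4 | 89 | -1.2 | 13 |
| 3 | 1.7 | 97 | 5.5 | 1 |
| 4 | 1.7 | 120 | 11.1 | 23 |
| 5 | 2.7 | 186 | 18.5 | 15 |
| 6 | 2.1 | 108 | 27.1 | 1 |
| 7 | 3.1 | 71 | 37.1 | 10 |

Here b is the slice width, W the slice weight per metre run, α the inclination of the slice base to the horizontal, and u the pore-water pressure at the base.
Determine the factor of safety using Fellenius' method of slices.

Ordinary method of slices: FS = Σ[c'·Δl_i + (W_i cosα_i − u_i·Δl_i)·tanφ'] / Σ W_i sinα_i, with Δl_i = b_i / cosα_i.
Slice 1: Δl = 1.8/cos(-8.1°) = 1.818 m; N'_1 = 22·cos(-8.1°) − 6·1.818 = 10.9; c'Δl = 22.36; W sinα = -3.1
Slice 2: Δl = 2.4/cos(-1.2°) = 2.401 m; N'_2 = 89·cos(-1.2°) − 13·2.401 = 57.8; c'Δl = 29.53; W sinα = -1.9
Slice 3: Δl = 1.7/cos5.5° = 1.708 m; N'_3 = 97·cos5.5° − 1·1.708 = 94.8; c'Δl = 21.01; W sinα = 9.3
Slice 4: Δl = 1.7/cos11.1° = 1.732 m; N'_4 = 120·cos11.1° − 23·1.732 = 77.9; c'Δl = 21.31; W sinα = 23.1
Slice 5: Δl = 2.7/cos18.5° = 2.847 m; N'_5 = 186·cos18.5° − 15·2.847 = 133.7; c'Δl = 35.02; W sinα = 59.0
Slice 6: Δl = 2.1/cos27.1° = 2.359 m; N'_6 = 108·cos27.1° − 1·2.359 = 93.8; c'Δl = 29.02; W sinα = 49.2
Slice 7: Δl = 3.1/cos37.1° = 3.887 m; N'_7 = 71·cos37.1° − 10·3.887 = 17.8; c'Δl = 47.81; W sinα = 42.8
Σc'Δl = 206.0 kN/m; ΣN' = 486.6 kN/m; ΣW sinα = 178.5 kN/m
Resisting = 206.0 + 486.6·tan30.5° = 206.0 + 286.6 = 492.7 kN/m
FS = 492.7 / 178.5 = 2.760

FS = 2.76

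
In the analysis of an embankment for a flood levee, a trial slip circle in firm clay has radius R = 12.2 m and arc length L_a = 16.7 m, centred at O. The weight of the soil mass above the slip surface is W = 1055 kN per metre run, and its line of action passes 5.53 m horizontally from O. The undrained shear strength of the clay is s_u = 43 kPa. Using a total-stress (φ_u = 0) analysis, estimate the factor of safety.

Taking moments about the centre O, the resisting moment is provided by the undrained shear strength acting along the arc:
M_R = s_u·L_a·R = 43·16.70·12.2 = 8760.8 kN·m/m
M_D = W·d = 1055·5.53 = 5834.2 kN·m/m
FS = M_R / M_D = 8760.8 / 5834.2 = 1.502

FS = 1.50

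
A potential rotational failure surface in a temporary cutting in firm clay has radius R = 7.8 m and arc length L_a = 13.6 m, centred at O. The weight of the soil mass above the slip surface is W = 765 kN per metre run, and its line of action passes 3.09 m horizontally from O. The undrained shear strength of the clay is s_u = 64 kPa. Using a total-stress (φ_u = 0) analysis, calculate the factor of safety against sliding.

FS = 2.87

Taking moments about the centre O, the resisting moment is provided by the undrained shear strength acting along the arc:
M_R = s_u·L_a·R = 64·13.60·7.8 = 6789.1 kN·m/m
M_D = W·d = 765·3.09 = 2363.8 kN·m/m
FS = M_R / M_D = 6789.1 / 2363.8 = 2.872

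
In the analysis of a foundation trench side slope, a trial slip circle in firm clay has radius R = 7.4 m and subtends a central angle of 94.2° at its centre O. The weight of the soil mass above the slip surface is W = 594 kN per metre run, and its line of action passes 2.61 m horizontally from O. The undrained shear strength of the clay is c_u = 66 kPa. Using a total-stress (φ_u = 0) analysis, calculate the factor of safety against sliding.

Taking moments about the centre O, the resisting moment is provided by the undrained shear strength acting along the arc:
Arc length L_a = R·θ = 7.4·(94.2°·π/180) = 7.4·1.6441 = 12.17 m
M_R = c_u·L_a·R = 66·12.17·7.4 = 5942.0 kN·m/m
M_D = W·d = 594·2.61 = 1550.3 kN·m/m
FS = M_R / M_D = 5942.0 / 1550.3 = 3.833

FS = 3.83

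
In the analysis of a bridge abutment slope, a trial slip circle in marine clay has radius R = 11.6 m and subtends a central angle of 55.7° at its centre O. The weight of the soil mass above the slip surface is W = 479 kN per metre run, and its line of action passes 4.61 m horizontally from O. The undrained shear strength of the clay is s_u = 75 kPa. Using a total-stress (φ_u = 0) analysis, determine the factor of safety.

FS = 4.44

Taking moments about the centre O, the resisting moment is provided by the undrained shear strength acting along the arc:
Arc length L_a = R·θ = 11.6·(55.7°·π/180) = 11.6·0.9721 = 11.28 m
M_R = s_u·L_a·R = 75·11.28·11.6 = 9810.9 kN·m/m
M_D = W·d = 479·4.61 = 2208.2 kN·m/m
FS = M_R / M_D = 9810.9 / 2208.2 = 4.443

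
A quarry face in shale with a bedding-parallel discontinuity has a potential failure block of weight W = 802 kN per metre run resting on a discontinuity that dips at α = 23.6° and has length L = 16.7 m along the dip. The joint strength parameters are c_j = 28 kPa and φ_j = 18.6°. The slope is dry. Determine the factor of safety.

Resolving the block weight along and normal to the plane and applying the Mohr–Coulomb strength on the joint:
N' = W cosα = 802·cos23.6° = 734.9 kN/m
Driving force T = W sinα = 802·sin23.6° = 321.1 kN/m
Resisting force R = c_j·L + N'·tanφ_j = 28·16.7 + 734.9·tan18.6° = 467.6 + 247.3 = 714.9 kN/m
FS = R / T = 714.9 / 321.1 = 2.227

FS = 2.23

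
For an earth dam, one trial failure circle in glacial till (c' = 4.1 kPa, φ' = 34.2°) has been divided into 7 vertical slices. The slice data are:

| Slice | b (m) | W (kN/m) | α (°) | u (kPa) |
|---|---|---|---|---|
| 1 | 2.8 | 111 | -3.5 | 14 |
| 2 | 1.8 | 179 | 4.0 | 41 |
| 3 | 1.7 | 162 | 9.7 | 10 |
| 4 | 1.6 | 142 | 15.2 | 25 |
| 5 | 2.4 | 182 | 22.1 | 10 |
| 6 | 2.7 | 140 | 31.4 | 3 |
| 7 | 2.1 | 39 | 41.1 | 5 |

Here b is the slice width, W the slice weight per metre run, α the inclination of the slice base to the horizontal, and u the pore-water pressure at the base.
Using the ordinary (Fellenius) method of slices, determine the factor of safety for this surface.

Ordinary method of slices: FS = Σ[c'·Δl_i + (W_i cosα_i − u_i·Δl_i)·tanφ'] / Σ W_i sinα_i, with Δl_i = b_i / cosα_i.
Slice 1: Δl = 2.8/cos(-3.5°) = 2.805 m; N'_1 = 111·cos(-3.5°) − 14·2.805 = 71.5; c'Δl = 11.50; W sinα = -6.8
Slice 2: Δl = 1.8/cos4.0° = 1.804 m; N'_2 = 179·cos4.0° − 41·1.804 = 104.6; c'Δl = 7.40; W sinα = 12.5
Slice 3: Δl = 1.7/cos9.7° = 1.725 m; N'_3 = 162·cos9.7° − 10·1.725 = 142.4; c'Δl = 7.07; W sinα = 27.3
Slice 4: Δl = 1.6/cos15.2° = 1.658 m; N'_4 = 142·cos15.2° − 25·1.658 = 95.6; c'Δl = 6.80; W sinα = 37.2
Slice 5: Δl = 2.4/cos22.1° = 2.590 m; N'_5 = 182·cos22.1° − 10·2.590 = 142.7; c'Δl = 10.62; W sinα = 68.5
Slice 6: Δl = 2.7/cos31.4° = 3.163 m; N'_6 = 140·cos31.4° − 3·3.163 = 110.0; c'Δl = 12.97; W sinα = 72.9
Slice 7: Δl = 2.1/cos41.1° = 2.787 m; N'_7 = 39·cos41.1° − 5·2.787 = 15.5; c'Δl = 11.43; W sinα = 25.6
Σc'Δl = 67.8 kN/m; ΣN' = 682.3 kN/m; ΣW sinα = 237.3 kN/m
Resisting = 67.8 + 682.3·tan34.2° = 67.8 + 463.7 = 531.5 kN/m
FS = 531.5 / 237.3 = 2.240

FS = 2.24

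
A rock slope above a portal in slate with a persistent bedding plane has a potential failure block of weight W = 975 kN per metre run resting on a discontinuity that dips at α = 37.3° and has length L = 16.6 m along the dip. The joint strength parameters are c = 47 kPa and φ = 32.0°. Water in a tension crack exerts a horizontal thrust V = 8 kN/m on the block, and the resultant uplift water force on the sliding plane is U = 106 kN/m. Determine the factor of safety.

FS = 2.00

Resolving the block weight along and normal to the plane and applying the Mohr–Coulomb strength on the joint:
N' = W cosα − U − V sinα = 975·cos37.3° − 106 − 8·sin37.3° = 664.7 kN/m
Driving force T = W sinα + V cosα = 975·sin37.3° + 8·cos37.3° = 597.2 kN/m
Resisting force R = c·L + N'·tanφ = 47·16.6 + 664.7·tan32.0° = 780.2 + 415.4 = 1195.6 kN/m
FS = R / T = 1195.6 / 597.2 = 2.002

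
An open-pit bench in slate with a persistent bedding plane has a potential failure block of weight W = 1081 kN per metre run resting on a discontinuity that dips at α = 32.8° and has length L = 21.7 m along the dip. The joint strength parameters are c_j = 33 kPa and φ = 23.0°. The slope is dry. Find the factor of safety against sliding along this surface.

FS = 1.88

Resolving the block weight along and normal to the plane and applying the Mohr–Coulomb strength on the joint:
N' = W cosα = 1081·cos32.8° = 908.7 kN/m
Driving force T = W sinα = 1081·sin32.8° = 585.6 kN/m
Resisting force R = c_j·L + N'·tanφ = 33·21.7 + 908.7·tan23.0° = 716.1 + 385.7 = 1101.8 kN/m
FS = R / T = 1101.8 / 585.6 = 1.882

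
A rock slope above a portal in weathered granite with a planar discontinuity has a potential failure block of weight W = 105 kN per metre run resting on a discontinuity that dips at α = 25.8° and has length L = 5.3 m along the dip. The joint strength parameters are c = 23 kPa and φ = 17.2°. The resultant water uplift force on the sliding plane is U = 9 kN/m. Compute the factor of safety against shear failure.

FS = 3.25

Resolving the block weight along and normal to the plane and applying the Mohr–Coulomb strength on the joint:
N' = W cosα − U = 105·cos25.8° − 9 = 85.5 kN/m
Driving force T = W sinα = 105·sin25.8° = 45.7 kN/m
Resisting force R = c·L + N'·tanφ = 23·5.3 + 85.5·tan17.2° = 121.9 + 26.5 = 148.4 kN/m
FS = R / T = 148.4 / 45.7 = 3.247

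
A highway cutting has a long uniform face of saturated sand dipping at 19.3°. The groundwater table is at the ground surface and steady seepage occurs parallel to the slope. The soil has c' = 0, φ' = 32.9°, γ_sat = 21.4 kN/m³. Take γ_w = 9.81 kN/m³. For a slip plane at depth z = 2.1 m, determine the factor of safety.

FS = 1.00

With seepage parallel to the slope and the water table at the surface, the effective normal stress on the slip plane uses the buoyant unit weight γ' = γ_sat − γ_w while the driving shear stress uses γ_sat:
FS = [c' + γ' z cos²β tanφ'] / [γ_sat z sinβ cosβ]
(For c' = 0 this reduces to FS = (γ'/γ_sat)·tanφ'/tanβ.)
γ' = 21.4 − 9.81 = 11.59 kN/m³
Numerator = 0.0 + 11.59·2.1·cos²19.3°·tan32.9° = 0.0 + 11.59·2.1·0.8908·0.6469 = 14.026 kPa
Denominator = 21.4·2.1·sin19.3°·cos19.3° = 21.4·2.1·0.3305·0.9438 = 14.019 kPa
FS = 14.026 / 14.019 = 1.000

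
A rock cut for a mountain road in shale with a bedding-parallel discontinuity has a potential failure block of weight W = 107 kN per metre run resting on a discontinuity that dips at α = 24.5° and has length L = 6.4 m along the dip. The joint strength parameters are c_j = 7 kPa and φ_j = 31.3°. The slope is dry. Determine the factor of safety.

Resolving the block weight along and normal to the plane and applying the Mohr–Coulomb strength on the joint:
N' = W cosα = 107·cos24.5° = 97.4 kN/m
Driving force T = W sinα = 107·sin24.5° = 44.4 kN/m
Resisting force R = c_j·L + N'·tanφ_j = 7·6.4 + 97.4·tan31.3° = 44.8 + 59.2 = 104.0 kN/m
FS = R / T = 104.0 / 44.4 = 2.344

FS = 2.34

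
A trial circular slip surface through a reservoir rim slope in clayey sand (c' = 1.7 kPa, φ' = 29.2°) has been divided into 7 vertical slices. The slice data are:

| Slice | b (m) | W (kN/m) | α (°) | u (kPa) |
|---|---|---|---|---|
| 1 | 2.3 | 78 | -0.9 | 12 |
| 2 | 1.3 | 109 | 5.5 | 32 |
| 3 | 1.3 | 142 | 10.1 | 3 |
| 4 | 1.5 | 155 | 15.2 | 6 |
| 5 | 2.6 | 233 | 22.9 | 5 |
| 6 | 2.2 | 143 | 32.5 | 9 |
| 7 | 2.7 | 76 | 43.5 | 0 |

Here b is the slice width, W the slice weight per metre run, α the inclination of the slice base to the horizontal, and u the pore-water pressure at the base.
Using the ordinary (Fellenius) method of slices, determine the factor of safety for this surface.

Ordinary method of slices: FS = Σ[c'·Δl_i + (W_i cosα_i − u_i·Δl_i)·tanφ'] / Σ W_i sinα_i, with Δl_i = b_i / cosα_i.
Slice 1: Δl = 2.3/cos(-0.9°) = 2.300 m; N'_1 = 78·cos(-0.9°) − 12·2.300 = 50.4; c'Δl = 3.91; W sinα = -1.2
Slice 2: Δl = 1.3/cos5.5° = 1.306 m; N'_2 = 109·cos5.5° − 32·1.306 = 66.7; c'Δl = 2.22; W sinα = 10.4
Slice 3: Δl = 1.3/cos10.1° = 1.320 m; N'_3 = 142·cos10.1° − 3·1.320 = 135.8; c'Δl = 2.24; W sinα = 24.9
Slice 4: Δl = 1.5/cos15.2° = 1.554 m; N'_4 = 155·cos15.2° − 6·1.554 = 140.3; c'Δl = 2.64; W sinα = 40.6
Slice 5: Δl = 2.6/cos22.9° = 2.822 m; N'_5 = 233·cos22.9° − 5·2.822 = 200.5; c'Δl = 4.80; W sinα = 90.7
Slice 6: Δl = 2.2/cos32.5° = 2.609 m; N'_6 = 143·cos32.5° − 9·2.609 = 97.1; c'Δl = 4.43; W sinα = 76.8
Slice 7: Δl = 2.7/cos43.5° = 3.722 m; N'_7 = 76·cos43.5° − 0·3.722 = 55.1; c'Δl = 6.33; W sinα = 52.3
Σc'Δl = 26.6 kN/m; ΣN' = 746.0 kN/m; ΣW sinα = 294.6 kN/m
Resisting = 26.6 + 746.0·tan29.2° = 26.6 + 416.9 = 443.5 kN/m
FS = 443.5 / 294.6 = 1.505

FS = 1.51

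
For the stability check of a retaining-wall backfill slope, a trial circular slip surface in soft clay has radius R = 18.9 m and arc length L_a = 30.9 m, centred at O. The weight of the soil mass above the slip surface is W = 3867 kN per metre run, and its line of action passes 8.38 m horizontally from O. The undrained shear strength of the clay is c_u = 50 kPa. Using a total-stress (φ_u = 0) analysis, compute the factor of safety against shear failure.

FS = 0.90

Taking moments about the centre O, the resisting moment is provided by the undrained shear strength acting along the arc:
M_R = c_u·L_a·R = 50·30.90·18.9 = 29200.5 kN·m/m
M_D = W·d = 3867·8.38 = 32405.5 kN·m/m
FS = M_R / M_D = 29200.5 / 32405.5 = 0.901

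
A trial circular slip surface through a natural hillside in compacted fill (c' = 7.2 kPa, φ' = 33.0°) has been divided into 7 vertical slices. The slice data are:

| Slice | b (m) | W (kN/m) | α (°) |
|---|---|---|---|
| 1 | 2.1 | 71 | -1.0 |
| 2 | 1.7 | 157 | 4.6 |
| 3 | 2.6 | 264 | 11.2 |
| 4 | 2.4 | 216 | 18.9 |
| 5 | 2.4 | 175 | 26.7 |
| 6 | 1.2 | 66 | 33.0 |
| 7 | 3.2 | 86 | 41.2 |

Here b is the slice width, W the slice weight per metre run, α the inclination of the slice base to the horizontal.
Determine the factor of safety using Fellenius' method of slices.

FS = 2.48

Ordinary method of slices: FS = Σ[c'·Δl_i + (W_i cosα_i)·tanφ'] / Σ W_i sinα_i, with Δl_i = b_i / cosα_i.
Slice 1: Δl = 2.1/cos(-1.0°) = 2.100 m; N'_1 = 71·cos(-1.0°) = 71.0; c'Δl = 15.12; W sinα = -1.2
Slice 2: Δl = 1.7/cos4.6° = 1.705 m; N'_2 = 157·cos4.6° = 156.5; c'Δl = 12.28; W sinα = 12.6
Slice 3: Δl = 2.6/cos11.2° = 2.650 m; N'_3 = 264·cos11.2° = 259.0; c'Δl = 19.08; W sinα = 51.3
Slice 4: Δl = 2.4/cos18.9° = 2.537 m; N'_4 = 216·cos18.9° = 204.4; c'Δl = 18.26; W sinα = 70.0
Slice 5: Δl = 2.4/cos26.7° = 2.686 m; N'_5 = 175·cos26.7° = 156.3; c'Δl = 19.34; W sinα = 78.6
Slice 6: Δl = 1.2/cos33.0° = 1.431 m; N'_6 = 66·cos33.0° = 55.4; c'Δl = 10.30; W sinα = 35.9
Slice 7: Δl = 3.2/cos41.2° = 4.253 m; N'_7 = 86·cos41.2° = 64.7; c'Δl = 30.62; W sinα = 56.6
Σc'Δl = 125.0 kN/m; ΣN' = 967.2 kN/m; ΣW sinα = 303.8 kN/m
Resisting = 125.0 + 967.2·tan33.0° = 125.0 + 628.1 = 753.1 kN/m
FS = 753.1 / 303.8 = 2.479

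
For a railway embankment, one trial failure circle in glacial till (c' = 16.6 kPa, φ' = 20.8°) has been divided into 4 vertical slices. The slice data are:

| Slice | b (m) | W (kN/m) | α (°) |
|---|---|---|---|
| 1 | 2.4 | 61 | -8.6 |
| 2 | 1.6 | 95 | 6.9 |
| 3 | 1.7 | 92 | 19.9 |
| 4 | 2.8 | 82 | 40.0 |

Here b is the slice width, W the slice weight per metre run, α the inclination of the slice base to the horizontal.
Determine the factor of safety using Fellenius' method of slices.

Ordinary method of slices: FS = Σ[c'·Δl_i + (W_i cosα_i)·tanφ'] / Σ W_i sinα_i, with Δl_i = b_i / cosα_i.
Slice 1: Δl = 2.4/cos(-8.6°) = 2.427 m; N'_1 = 61·cos(-8.6°) = 60.3; c'Δl = 40.29; W sinα = -9.1
Slice 2: Δl = 1.6/cos6.9° = 1.612 m; N'_2 = 95·cos6.9° = 94.3; c'Δl = 26.75; W sinα = 11.4
Slice 3: Δl = 1.7/cos19.9° = 1.808 m; N'_3 = 92·cos19.9° = 86.5; c'Δl = 30.01; W sinα = 31.3
Slice 4: Δl = 2.8/cos40.0° = 3.655 m; N'_4 = 82·cos40.0° = 62.8; c'Δl = 60.68; W sinα = 52.7
Σc'Δl = 157.7 kN/m; ΣN' = 303.9 kN/m; ΣW sinα = 86.3 kN/m
Resisting = 157.7 + 303.9·tan20.8° = 157.7 + 115.5 = 273.2 kN/m
FS = 273.2 / 86.3 = 3.165

FS = 3.17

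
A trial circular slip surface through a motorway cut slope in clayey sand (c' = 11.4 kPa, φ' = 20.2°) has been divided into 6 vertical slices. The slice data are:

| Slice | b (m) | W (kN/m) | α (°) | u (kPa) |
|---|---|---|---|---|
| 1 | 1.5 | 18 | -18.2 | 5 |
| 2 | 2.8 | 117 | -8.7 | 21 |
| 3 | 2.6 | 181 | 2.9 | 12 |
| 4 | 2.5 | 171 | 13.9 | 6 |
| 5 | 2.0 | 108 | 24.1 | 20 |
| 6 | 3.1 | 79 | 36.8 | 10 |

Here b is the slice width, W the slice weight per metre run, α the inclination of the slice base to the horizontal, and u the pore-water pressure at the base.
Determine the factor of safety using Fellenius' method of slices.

FS = 2.89

Ordinary method of slices: FS = Σ[c'·Δl_i + (W_i cosα_i − u_i·Δl_i)·tanφ'] / Σ W_i sinα_i, with Δl_i = b_i / cosα_i.
Slice 1: Δl = 1.5/cos(-18.2°) = 1.579 m; N'_1 = 18·cos(-18.2°) − 5·1.579 = 9.2; c'Δl = 18.00; W sinα = -5.6
Slice 2: Δl = 2.8/cos(-8.7°) = 2.833 m; N'_2 = 117·cos(-8.7°) − 21·2.833 = 56.2; c'Δl = 32.29; W sinα = -17.7
Slice 3: Δl = 2.6/cos2.9° = 2.603 m; N'_3 = 181·cos2.9° − 12·2.603 = 149.5; c'Δl = 29.68; W sinα = 9.2
Slice 4: Δl = 2.5/cos13.9° = 2.575 m; N'_4 = 171·cos13.9° − 6·2.575 = 150.5; c'Δl = 29.36; W sinα = 41.1
Slice 5: Δl = 2.0/cos24.1° = 2.191 m; N'_5 = 108·cos24.1° − 20·2.191 = 54.8; c'Δl = 24.98; W sinα = 44.1
Slice 6: Δl = 3.1/cos36.8° = 3.871 m; N'_6 = 79·cos36.8° − 10·3.871 = 24.5; c'Δl = 44.13; W sinα = 47.3
Σc'Δl = 178.4 kN/m; ΣN' = 444.8 kN/m; ΣW sinα = 118.3 kN/m
Resisting = 178.4 + 444.8·tan20.2° = 178.4 + 163.6 = 342.1 kN/m
FS = 342.1 / 118.3 = 2.891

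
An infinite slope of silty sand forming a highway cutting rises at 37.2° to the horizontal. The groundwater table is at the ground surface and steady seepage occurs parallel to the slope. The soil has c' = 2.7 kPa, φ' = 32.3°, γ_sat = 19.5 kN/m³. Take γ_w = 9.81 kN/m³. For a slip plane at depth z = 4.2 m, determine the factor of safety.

FS = 0.48

With seepage parallel to the slope and the water table at the surface, the effective normal stress on the slip plane uses the buoyant unit weight γ' = γ_sat − γ_w while the driving shear stress uses γ_sat:
FS = [c' + γ' z cos²β tanφ'] / [γ_sat z sinβ cosβ]
γ' = 19.5 − 9.81 = 9.69 kN/m³
Numerator = 2.7 + 9.69·4.2·cos²37.2°·tan32.3° = 2.7 + 9.69·4.2·0.6345·0.6322 = 19.024 kPa
Denominator = 19.5·4.2·sin37.2°·cos37.2° = 19.5·4.2·0.6046·0.7965 = 39.442 kPa
FS = 19.024 / 39.442 = 0.482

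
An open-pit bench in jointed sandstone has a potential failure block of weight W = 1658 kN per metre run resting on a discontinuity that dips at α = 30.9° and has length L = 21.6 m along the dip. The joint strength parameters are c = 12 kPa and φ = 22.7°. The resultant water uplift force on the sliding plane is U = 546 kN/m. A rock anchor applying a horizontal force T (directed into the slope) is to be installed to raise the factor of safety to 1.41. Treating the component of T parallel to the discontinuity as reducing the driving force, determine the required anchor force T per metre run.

Resolving forces along and normal to the sliding plane, with the horizontal anchor force T adding T·sinα to the effective normal force and T·cosα acting up the plane against the driving force:
FS = [cL + (W cosα − U + T sinα) tanφ] / [W sinα − T cosα]
Without the anchor: N' = 876.7 kN/m, driving T_d = 851.5 kN/m, resisting R = 12·21.6 + 876.7·tan22.7° = 625.9 kN/m, FS = 0.74.
Setting FS = 1.41 and solving for T:
1.41·(851.5 − T cos30.9°) = 625.9 + T sin30.9°·tan22.7°
T·(sin30.9°·tan22.7° + 1.41·cos30.9°) = 1.41·851.5 − 625.9
T·(0.5135·0.4183 + 1.41·0.8581) = 1200.5 − 625.9 = 574.6
T·1.4247 = 574.6
T = 403.3 kN/m

T = 403 kN/m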